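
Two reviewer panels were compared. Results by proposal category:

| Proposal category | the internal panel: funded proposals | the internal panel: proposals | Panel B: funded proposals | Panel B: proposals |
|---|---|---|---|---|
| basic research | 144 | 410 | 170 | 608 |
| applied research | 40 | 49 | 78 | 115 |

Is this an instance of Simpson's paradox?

No

Basic research: the internal panel 144/410 = 35.1%, Panel B 170/608 = 28.0% → the internal panel
Applied research: the internal panel 40/49 = 81.6%, Panel B 78/115 = 67.8% → the internal panel
Overall: the internal panel 184/459 = 40.1%, Panel B 248/723 = 34.3% → the internal panel
The internal panel wins overall and in every proposal group — no reversal.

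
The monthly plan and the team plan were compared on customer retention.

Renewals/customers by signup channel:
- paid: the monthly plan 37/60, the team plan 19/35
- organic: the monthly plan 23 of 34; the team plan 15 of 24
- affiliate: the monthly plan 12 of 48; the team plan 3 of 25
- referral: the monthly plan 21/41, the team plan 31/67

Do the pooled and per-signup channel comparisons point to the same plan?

Yes

Paid: the monthly plan 37/60 = 61.7%, the team plan 19/35 = 54.3% → the monthly plan
Organic: the monthly plan 23/34 = 67.6%, the team plan 15/24 = 62.5% → the monthly plan
Affiliate: the monthly plan 12/48 = 25.0%, the team plan 3/25 = 12.0% → the monthly plan
Referral: the monthly plan 21/41 = 51.2%, the team plan 31/67 = 46.3% → the monthly plan
Overall: the monthly plan 93/183 = 50.8%, the team plan 68/151 = 45.0% → the monthly plan
The monthly plan wins overall and in every signup group — no reversal.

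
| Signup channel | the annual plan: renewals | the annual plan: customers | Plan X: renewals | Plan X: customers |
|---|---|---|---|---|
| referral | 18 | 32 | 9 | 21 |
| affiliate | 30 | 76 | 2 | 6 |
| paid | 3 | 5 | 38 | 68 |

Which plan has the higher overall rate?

Referral: the annual plan 18/32 = 56.2%, Plan X 9/21 = 42.9% → the annual plan
Affiliate: the annual plan 30/76 = 39.5%, Plan X 2/6 = 33.3% → the annual plan
Paid: the annual plan 3/5 = 60.0%, Plan X 38/68 = 55.9% → the annual plan
Overall: the annual plan 51/113 = 45.1%, Plan X 49/95 = 51.6% → Plan X
(The annual plan wins every signup group but Plan X wins overall — the annual plan's customers skew toward the low-rate affiliate group.)

Plan X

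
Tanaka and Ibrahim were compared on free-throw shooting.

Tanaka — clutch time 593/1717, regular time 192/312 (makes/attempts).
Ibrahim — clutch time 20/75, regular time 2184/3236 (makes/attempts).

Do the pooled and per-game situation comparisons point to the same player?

Clutch time: Tanaka 593/1717 = 34.5%, Ibrahim 20/75 = 26.7% → Tanaka
Regular time: Tanaka 192/312 = 61.5%, Ibrahim 2184/3236 = 67.5% → Ibrahim
Overall: Tanaka 785/2029 = 38.7%, Ibrahim 2204/3311 = 66.6% → Ibrahim
Neither sweeps: Tanaka wins 1 of 2 groups, Ibrahim wins 1. Ibrahim wins overall but not every group — no Simpson reversal.

No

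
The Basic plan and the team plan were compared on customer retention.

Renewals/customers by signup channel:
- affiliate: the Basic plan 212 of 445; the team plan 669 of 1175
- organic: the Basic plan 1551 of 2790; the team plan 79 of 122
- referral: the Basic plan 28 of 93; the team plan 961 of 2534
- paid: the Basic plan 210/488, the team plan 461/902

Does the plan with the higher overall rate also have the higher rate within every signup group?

No

Affiliate: the Basic plan 212/445 = 47.6%, the team plan 669/1175 = 56.9% → the team plan
Organic: the Basic plan 1551/2790 = 55.6%, the team plan 79/122 = 64.8% → the team plan
Referral: the Basic plan 28/93 = 30.1%, the team plan 961/2534 = 37.9% → the team plan
Paid: the Basic plan 210/488 = 43.0%, the team plan 461/902 = 51.1% → the team plan
Overall: the Basic plan 2001/3816 = 52.4%, the team plan 2170/4733 = 45.8% → the Basic plan
The team plan wins each signup group but the Basic plan wins overall — the comparison reverses. The team plan's customers skew toward referral, which has a lower base rate.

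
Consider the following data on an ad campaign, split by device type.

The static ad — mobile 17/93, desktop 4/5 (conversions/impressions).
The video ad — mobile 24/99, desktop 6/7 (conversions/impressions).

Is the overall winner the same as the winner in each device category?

Mobile: the static ad 17/93 = 18.3%, the video ad 24/99 = 24.2% → the video ad
Desktop: the static ad 4/5 = 80.0%, the video ad 6/7 = 85.7% → the video ad
Overall: the static ad 21/98 = 21.4%, the video ad 30/106 = 28.3% → the video ad
The video ad wins overall and in every device group — no reversal.

Yes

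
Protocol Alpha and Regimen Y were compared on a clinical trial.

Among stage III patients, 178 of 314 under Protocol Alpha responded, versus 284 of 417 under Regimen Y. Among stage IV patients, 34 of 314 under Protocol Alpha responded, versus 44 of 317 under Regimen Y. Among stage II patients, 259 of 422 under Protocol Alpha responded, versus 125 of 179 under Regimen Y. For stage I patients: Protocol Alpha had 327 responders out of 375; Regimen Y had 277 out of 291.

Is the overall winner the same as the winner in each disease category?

Stage III: Protocol Alpha 178/314 = 56.7%, Regimen Y 284/417 = 68.1% → Regimen Y
Stage IV: Protocol Alpha 34/314 = 10.8%, Regimen Y 44/317 = 13.9% → Regimen Y
Stage II: Protocol Alpha 259/422 = 61.4%, Regimen Y 125/179 = 69.8% → Regimen Y
Stage I: Protocol Alpha 327/375 = 87.2%, Regimen Y 277/291 = 95.2% → Regimen Y
Overall: Protocol Alpha 798/1425 = 56.0%, Regimen Y 730/1204 = 60.6% → Regimen Y
Regimen Y wins overall and in every disease group — no reversal.

Yes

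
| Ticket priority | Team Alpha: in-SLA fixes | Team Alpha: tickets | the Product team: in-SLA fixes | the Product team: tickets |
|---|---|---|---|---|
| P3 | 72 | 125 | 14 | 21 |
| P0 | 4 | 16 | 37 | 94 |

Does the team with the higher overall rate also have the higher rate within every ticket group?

P3: Team Alpha 72/125 = 57.6%, the Product team 14/21 = 66.7% → the Product team
P0: Team Alpha 4/16 = 25.0%, the Product team 37/94 = 39.4% → the Product team
Overall: Team Alpha 76/141 = 53.9%, the Product team 51/115 = 44.3% → Team Alpha
The Product team wins each ticket group but Team Alpha wins overall — the comparison reverses. The Product team's tickets skew toward P0, which has a lower base rate.

No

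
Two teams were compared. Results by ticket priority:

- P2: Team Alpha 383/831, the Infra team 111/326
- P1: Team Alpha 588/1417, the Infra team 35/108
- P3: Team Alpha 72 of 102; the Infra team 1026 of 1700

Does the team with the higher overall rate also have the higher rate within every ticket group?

No

P2: Team Alpha 383/831 = 46.1%, the Infra team 111/326 = 34.0% → Team Alpha
P1: Team Alpha 588/1417 = 41.5%, the Infra team 35/108 = 32.4% → Team Alpha
P3: Team Alpha 72/102 = 70.6%, the Infra team 1026/1700 = 60.4% → Team Alpha
Overall: Team Alpha 1043/2350 = 44.4%, the Infra team 1172/2134 = 54.9% → the Infra team
Team Alpha wins each ticket group but the Infra team wins overall — the comparison reverses. Team Alpha's tickets skew toward P1, which has a lower base rate.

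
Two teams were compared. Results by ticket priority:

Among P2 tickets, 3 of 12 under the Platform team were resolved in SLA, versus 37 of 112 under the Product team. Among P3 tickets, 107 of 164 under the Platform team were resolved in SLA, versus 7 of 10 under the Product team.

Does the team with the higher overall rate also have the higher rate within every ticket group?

No

P2: the Platform team 3/12 = 25.0%, the Product team 37/112 = 33.0% → the Product team
P3: the Platform team 107/164 = 65.2%, the Product team 7/10 = 70.0% → the Product team
Overall: the Platform team 110/176 = 62.5%, the Product team 44/122 = 36.1% → the Platform team
The Product team wins each ticket group but the Platform team wins overall — the comparison reverses. The Product team's tickets skew toward P2, which has a lower base rate.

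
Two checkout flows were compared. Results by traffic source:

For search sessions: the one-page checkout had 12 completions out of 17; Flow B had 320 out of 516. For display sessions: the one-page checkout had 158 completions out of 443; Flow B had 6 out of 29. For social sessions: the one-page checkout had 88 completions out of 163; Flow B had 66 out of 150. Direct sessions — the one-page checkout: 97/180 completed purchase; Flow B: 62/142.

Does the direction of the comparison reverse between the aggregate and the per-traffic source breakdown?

Yes

Search: the one-page checkout 12/17 = 70.6%, Flow B 320/516 = 62.0% → the one-page checkout
Display: the one-page checkout 158/443 = 35.7%, Flow B 6/29 = 20.7% → the one-page checkout
Social: the one-page checkout 88/163 = 54.0%, Flow B 66/150 = 44.0% → the one-page checkout
Direct: the one-page checkout 97/180 = 53.9%, Flow B 62/142 = 43.7% → the one-page checkout
Overall: the one-page checkout 355/803 = 44.2%, Flow B 454/837 = 54.2% → Flow B
The one-page checkout wins each traffic group but Flow B wins overall — the comparison reverses. The one-page checkout's sessions skew toward display, which has a lower base rate.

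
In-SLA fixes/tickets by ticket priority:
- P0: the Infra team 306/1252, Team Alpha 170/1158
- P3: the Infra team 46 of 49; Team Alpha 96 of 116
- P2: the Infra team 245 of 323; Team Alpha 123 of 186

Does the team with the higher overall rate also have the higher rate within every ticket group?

P0: the Infra team 306/1252 = 24.4%, Team Alpha 170/1158 = 14.7% → the Infra team
P3: the Infra team 46/49 = 93.9%, Team Alpha 96/116 = 82.8% → the Infra team
P2: the Infra team 245/323 = 75.9%, Team Alpha 123/186 = 66.1% → the Infra team
Overall: the Infra team 597/1624 = 36.8%, Team Alpha 389/1460 = 26.6% → the Infra team
The Infra team wins overall and in every ticket group — no reversal.

Yes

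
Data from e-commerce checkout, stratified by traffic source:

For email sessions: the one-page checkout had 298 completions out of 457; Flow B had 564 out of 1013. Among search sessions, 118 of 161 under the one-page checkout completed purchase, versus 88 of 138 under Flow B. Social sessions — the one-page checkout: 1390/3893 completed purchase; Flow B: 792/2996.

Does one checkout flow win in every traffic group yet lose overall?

No

Email: the one-page checkout 298/457 = 65.2%, Flow B 564/1013 = 55.7% → the one-page checkout
Search: the one-page checkout 118/161 = 73.3%, Flow B 88/138 = 63.8% → the one-page checkout
Social: the one-page checkout 1390/3893 = 35.7%, Flow B 792/2996 = 26.4% → the one-page checkout
Overall: the one-page checkout 1806/4511 = 40.0%, Flow B 1444/4147 = 34.8% → the one-page checkout
The one-page checkout wins overall and in every traffic group — no reversal.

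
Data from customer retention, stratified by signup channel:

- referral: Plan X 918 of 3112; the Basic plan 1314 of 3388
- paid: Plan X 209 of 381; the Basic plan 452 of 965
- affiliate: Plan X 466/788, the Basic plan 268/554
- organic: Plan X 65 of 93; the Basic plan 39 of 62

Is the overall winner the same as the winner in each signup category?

No

Referral: Plan X 918/3112 = 29.5%, the Basic plan 1314/3388 = 38.8% → the Basic plan
Paid: Plan X 209/381 = 54.9%, the Basic plan 452/965 = 46.8% → Plan X
Affiliate: Plan X 466/788 = 59.1%, the Basic plan 268/554 = 48.4% → Plan X
Organic: Plan X 65/93 = 69.9%, the Basic plan 39/62 = 62.9% → Plan X
Overall: Plan X 1658/4374 = 37.9%, the Basic plan 2073/4969 = 41.7% → the Basic plan
Neither sweeps: Plan X wins 3 of 4 groups, the Basic plan wins 1. The Basic plan wins overall but not every group — no Simpson reversal.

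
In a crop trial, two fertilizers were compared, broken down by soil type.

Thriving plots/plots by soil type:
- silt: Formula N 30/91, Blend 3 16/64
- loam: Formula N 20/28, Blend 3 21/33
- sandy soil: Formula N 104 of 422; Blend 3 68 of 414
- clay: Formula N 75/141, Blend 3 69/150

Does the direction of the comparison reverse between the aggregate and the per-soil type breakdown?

No

Silt: Formula N 30/91 = 33.0%, Blend 3 16/64 = 25.0% → Formula N
Loam: Formula N 20/28 = 71.4%, Blend 3 21/33 = 63.6% → Formula N
Sandy soil: Formula N 104/422 = 24.6%, Blend 3 68/414 = 16.4% → Formula N
Clay: Formula N 75/141 = 53.2%, Blend 3 69/150 = 46.0% → Formula N
Overall: Formula N 229/682 = 33.6%, Blend 3 174/661 = 26.3% → Formula N
Formula N wins overall and in every soil group — no reversal.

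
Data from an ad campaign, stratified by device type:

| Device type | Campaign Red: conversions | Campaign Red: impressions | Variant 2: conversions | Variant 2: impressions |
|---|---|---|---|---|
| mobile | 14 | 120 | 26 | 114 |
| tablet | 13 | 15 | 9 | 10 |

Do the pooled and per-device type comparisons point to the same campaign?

Mobile: Campaign Red 14/120 = 11.7%, Variant 2 26/114 = 22.8% → Variant 2
Tablet: Campaign Red 13/15 = 86.7%, Variant 2 9/10 = 90.0% → Variant 2
Overall: Campaign Red 27/135 = 20.0%, Variant 2 35/124 = 28.2% → Variant 2
Variant 2 wins overall and in every device group — no reversal.

Yes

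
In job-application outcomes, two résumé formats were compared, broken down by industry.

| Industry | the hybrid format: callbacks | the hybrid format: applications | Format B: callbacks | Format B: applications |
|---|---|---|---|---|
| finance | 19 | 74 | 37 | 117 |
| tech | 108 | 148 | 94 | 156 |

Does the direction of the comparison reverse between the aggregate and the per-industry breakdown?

No

Finance: the hybrid format 19/74 = 25.7%, Format B 37/117 = 31.6% → Format B
Tech: the hybrid format 108/148 = 73.0%, Format B 94/156 = 60.3% → the hybrid format
Overall: the hybrid format 127/222 = 57.2%, Format B 131/273 = 48.0% → the hybrid format
Neither sweeps: the hybrid format wins 1 of 2 groups, Format B wins 1. The hybrid format wins overall but not every group — no Simpson reversal.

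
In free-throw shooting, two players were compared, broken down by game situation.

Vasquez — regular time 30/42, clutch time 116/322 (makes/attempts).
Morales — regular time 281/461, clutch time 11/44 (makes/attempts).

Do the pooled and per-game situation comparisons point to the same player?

No

Regular time: Vasquez 30/42 = 71.4%, Morales 281/461 = 61.0% → Vasquez
Clutch time: Vasquez 116/322 = 36.0%, Morales 11/44 = 25.0% → Vasquez
Overall: Vasquez 146/364 = 40.1%, Morales 292/505 = 57.8% → Morales
Vasquez wins each game group but Morales wins overall — the comparison reverses. Vasquez's attempts skew toward clutch time, which has a lower base rate.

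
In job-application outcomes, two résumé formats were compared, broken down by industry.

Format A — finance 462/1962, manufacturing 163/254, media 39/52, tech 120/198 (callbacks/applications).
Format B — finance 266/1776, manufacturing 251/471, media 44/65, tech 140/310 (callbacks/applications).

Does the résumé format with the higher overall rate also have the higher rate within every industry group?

Finance: Format A 462/1962 = 23.5%, Format B 266/1776 = 15.0% → Format A
Manufacturing: Format A 163/254 = 64.2%, Format B 251/471 = 53.3% → Format A
Media: Format A 39/52 = 75.0%, Format B 44/65 = 67.7% → Format A
Tech: Format A 120/198 = 60.6%, Format B 140/310 = 45.2% → Format A
Overall: Format A 784/2466 = 31.8%, Format B 701/2622 = 26.7% → Format A
Format A wins overall and in every industry group — no reversal.

Yes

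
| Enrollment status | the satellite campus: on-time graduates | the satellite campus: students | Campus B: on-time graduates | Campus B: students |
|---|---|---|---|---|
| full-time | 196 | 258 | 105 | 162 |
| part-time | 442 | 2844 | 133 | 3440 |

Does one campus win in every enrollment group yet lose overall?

Full-time: the satellite campus 196/258 = 76.0%, Campus B 105/162 = 64.8% → the satellite campus
Part-time: the satellite campus 442/2844 = 15.5%, Campus B 133/3440 = 3.9% → the satellite campus
Overall: the satellite campus 638/3102 = 20.6%, Campus B 238/3602 = 6.6% → the satellite campus
The satellite campus wins overall and in every enrollment group — no reversal.

No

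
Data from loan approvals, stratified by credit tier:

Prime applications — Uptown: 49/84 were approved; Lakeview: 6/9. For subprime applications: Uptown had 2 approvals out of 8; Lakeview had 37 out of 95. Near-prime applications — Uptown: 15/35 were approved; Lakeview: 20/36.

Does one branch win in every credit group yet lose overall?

Prime: Uptown 49/84 = 58.3%, Lakeview 6/9 = 66.7% → Lakeview
Subprime: Uptown 2/8 = 25.0%, Lakeview 37/95 = 38.9% → Lakeview
Near-prime: Uptown 15/35 = 42.9%, Lakeview 20/36 = 55.6% → Lakeview
Overall: Uptown 66/127 = 52.0%, Lakeview 63/140 = 45.0% → Uptown
Lakeview wins each credit group but Uptown wins overall — the comparison reverses. Lakeview's applications skew toward subprime, which has a lower base rate.

Yes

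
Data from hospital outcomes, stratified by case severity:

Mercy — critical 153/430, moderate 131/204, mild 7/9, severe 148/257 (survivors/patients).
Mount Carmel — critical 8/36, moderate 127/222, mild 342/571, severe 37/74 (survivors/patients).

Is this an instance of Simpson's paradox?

Yes

Critical: Mercy 153/430 = 35.6%, Mount Carmel 8/36 = 22.2% → Mercy
Moderate: Mercy 131/204 = 64.2%, Mount Carmel 127/222 = 57.2% → Mercy
Mild: Mercy 7/9 = 77.8%, Mount Carmel 342/571 = 59.9% → Mercy
Severe: Mercy 148/257 = 57.6%, Mount Carmel 37/74 = 50.0% → Mercy
Overall: Mercy 439/900 = 48.8%, Mount Carmel 514/903 = 56.9% → Mount Carmel
Mercy wins each case group but Mount Carmel wins overall — the comparison reverses. Mercy's patients skew toward critical, which has a lower base rate.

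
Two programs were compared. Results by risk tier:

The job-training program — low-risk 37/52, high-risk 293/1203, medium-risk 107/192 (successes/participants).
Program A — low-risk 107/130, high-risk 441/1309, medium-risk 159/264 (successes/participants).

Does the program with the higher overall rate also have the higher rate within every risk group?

Yes

Low-risk: the job-training program 37/52 = 71.2%, Program A 107/130 = 82.3% → Program A
High-risk: the job-training program 293/1203 = 24.4%, Program A 441/1309 = 33.7% → Program A
Medium-risk: the job-training program 107/192 = 55.7%, Program A 159/264 = 60.2% → Program A
Overall: the job-training program 437/1447 = 30.2%, Program A 707/1703 = 41.5% → Program A
Program A wins overall and in every risk group — no reversal.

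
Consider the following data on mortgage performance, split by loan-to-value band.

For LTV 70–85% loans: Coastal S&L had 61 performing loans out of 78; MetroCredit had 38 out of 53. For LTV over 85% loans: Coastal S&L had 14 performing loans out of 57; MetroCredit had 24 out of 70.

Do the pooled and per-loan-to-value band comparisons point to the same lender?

LTV 70–85%: Coastal S&L 61/78 = 78.2%, MetroCredit 38/53 = 71.7% → Coastal S&L
LTV over 85%: Coastal S&L 14/57 = 24.6%, MetroCredit 24/70 = 34.3% → MetroCredit
Overall: Coastal S&L 75/135 = 55.6%, MetroCredit 62/123 = 50.4% → Coastal S&L
Neither sweeps: Coastal S&L wins 1 of 2 groups, MetroCredit wins 1. Coastal S&L wins overall but not every group — no Simpson reversal.

No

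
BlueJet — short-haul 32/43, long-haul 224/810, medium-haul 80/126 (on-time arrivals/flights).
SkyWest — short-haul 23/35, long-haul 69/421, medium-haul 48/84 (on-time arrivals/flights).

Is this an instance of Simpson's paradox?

Short-haul: BlueJet 32/43 = 74.4%, SkyWest 23/35 = 65.7% → BlueJet
Long-haul: BlueJet 224/810 = 27.7%, SkyWest 69/421 = 16.4% → BlueJet
Medium-haul: BlueJet 80/126 = 63.5%, SkyWest 48/84 = 57.1% → BlueJet
Overall: BlueJet 336/979 = 34.3%, SkyWest 140/540 = 25.9% → BlueJet
BlueJet wins overall and in every route group — no reversal.

No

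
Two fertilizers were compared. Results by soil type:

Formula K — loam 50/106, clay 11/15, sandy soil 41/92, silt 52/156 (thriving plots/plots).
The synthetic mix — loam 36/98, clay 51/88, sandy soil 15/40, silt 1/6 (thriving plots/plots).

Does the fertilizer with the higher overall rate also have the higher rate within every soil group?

Loam: Formula K 50/106 = 47.2%, the synthetic mix 36/98 = 36.7% → Formula K
Clay: Formula K 11/15 = 73.3%, the synthetic mix 51/88 = 58.0% → Formula K
Sandy soil: Formula K 41/92 = 44.6%, the synthetic mix 15/40 = 37.5% → Formula K
Silt: Formula K 52/156 = 33.3%, the synthetic mix 1/6 = 16.7% → Formula K
Overall: Formula K 154/369 = 41.7%, the synthetic mix 103/232 = 44.4% → the synthetic mix
Formula K wins each soil group but the synthetic mix wins overall — the comparison reverses. Formula K's plots skew toward silt, which has a lower base rate.

No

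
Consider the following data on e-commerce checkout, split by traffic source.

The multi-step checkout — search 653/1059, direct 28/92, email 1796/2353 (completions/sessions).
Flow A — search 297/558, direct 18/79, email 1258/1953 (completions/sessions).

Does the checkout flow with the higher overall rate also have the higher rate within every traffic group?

Search: the multi-step checkout 653/1059 = 61.7%, Flow A 297/558 = 53.2% → the multi-step checkout
Direct: the multi-step checkout 28/92 = 30.4%, Flow A 18/79 = 22.8% → the multi-step checkout
Email: the multi-step checkout 1796/2353 = 76.3%, Flow A 1258/1953 = 64.4% → the multi-step checkout
Overall: the multi-step checkout 2477/3504 = 70.7%, Flow A 1573/2590 = 60.7% → the multi-step checkout
The multi-step checkout wins overall and in every traffic group — no reversal.

Yes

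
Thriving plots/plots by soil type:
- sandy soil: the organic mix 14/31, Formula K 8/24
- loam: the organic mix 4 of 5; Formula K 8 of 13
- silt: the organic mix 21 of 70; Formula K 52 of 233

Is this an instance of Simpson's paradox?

Sandy soil: the organic mix 14/31 = 45.2%, Formula K 8/24 = 33.3% → the organic mix
Loam: the organic mix 4/5 = 80.0%, Formula K 8/13 = 61.5% → the organic mix
Silt: the organic mix 21/70 = 30.0%, Formula K 52/233 = 22.3% → the organic mix
Overall: the organic mix 39/106 = 36.8%, Formula K 68/270 = 25.2% → the organic mix
The organic mix wins overall and in every soil group — no reversal.

No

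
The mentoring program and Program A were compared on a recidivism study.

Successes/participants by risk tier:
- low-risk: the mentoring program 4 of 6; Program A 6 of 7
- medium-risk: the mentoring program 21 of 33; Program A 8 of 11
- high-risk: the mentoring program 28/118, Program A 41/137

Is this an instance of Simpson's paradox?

No

Low-risk: the mentoring program 4/6 = 66.7%, Program A 6/7 = 85.7% → Program A
Medium-risk: the mentoring program 21/33 = 63.6%, Program A 8/11 = 72.7% → Program A
High-risk: the mentoring program 28/118 = 23.7%, Program A 41/137 = 29.9% → Program A
Overall: the mentoring program 53/157 = 33.8%, Program A 55/155 = 35.5% → Program A
Program A wins overall and in every risk group — no reversal.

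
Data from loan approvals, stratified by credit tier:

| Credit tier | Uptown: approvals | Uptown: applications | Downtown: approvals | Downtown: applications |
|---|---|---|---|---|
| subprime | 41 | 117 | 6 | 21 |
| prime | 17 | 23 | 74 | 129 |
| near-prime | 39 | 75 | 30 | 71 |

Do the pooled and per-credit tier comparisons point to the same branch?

No

Subprime: Uptown 41/117 = 35.0%, Downtown 6/21 = 28.6% → Uptown
Prime: Uptown 17/23 = 73.9%, Downtown 74/129 = 57.4% → Uptown
Near-prime: Uptown 39/75 = 52.0%, Downtown 30/71 = 42.3% → Uptown
Overall: Uptown 97/215 = 45.1%, Downtown 110/221 = 49.8% → Downtown
Uptown wins each credit group but Downtown wins overall — the comparison reverses. Uptown's applications skew toward subprime, which has a lower base rate.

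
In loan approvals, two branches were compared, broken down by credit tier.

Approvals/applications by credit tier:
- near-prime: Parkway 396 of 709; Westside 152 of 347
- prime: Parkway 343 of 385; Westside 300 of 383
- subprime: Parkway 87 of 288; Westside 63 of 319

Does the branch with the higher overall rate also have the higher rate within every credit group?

Near-prime: Parkway 396/709 = 55.9%, Westside 152/347 = 43.8% → Parkway
Prime: Parkway 343/385 = 89.1%, Westside 300/383 = 78.3% → Parkway
Subprime: Parkway 87/288 = 30.2%, Westside 63/319 = 19.7% → Parkway
Overall: Parkway 826/1382 = 59.8%, Westside 515/1049 = 49.1% → Parkway
Parkway wins overall and in every credit group — no reversal.

Yes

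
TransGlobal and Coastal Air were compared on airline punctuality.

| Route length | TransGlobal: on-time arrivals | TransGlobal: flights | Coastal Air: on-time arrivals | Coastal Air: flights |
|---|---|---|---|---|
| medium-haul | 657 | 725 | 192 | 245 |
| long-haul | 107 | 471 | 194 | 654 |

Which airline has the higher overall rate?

Medium-haul: TransGlobal 657/725 = 90.6%, Coastal Air 192/245 = 78.4% → TransGlobal
Long-haul: TransGlobal 107/471 = 22.7%, Coastal Air 194/654 = 29.7% → Coastal Air
Overall: TransGlobal 764/1196 = 63.9%, Coastal Air 386/899 = 42.9% → TransGlobal
(Neither sweeps every route group, but TransGlobal has the higher pooled rate.)

TransGlobal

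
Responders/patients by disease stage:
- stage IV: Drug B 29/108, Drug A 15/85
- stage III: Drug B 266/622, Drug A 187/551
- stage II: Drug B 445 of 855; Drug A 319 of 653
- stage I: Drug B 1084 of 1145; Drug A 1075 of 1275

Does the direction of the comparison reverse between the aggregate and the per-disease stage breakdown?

No

Stage IV: Drug B 29/108 = 26.9%, Drug A 15/85 = 17.6% → Drug B
Stage III: Drug B 266/622 = 42.8%, Drug A 187/551 = 33.9% → Drug B
Stage II: Drug B 445/855 = 52.0%, Drug A 319/653 = 48.9% → Drug B
Stage I: Drug B 1084/1145 = 94.7%, Drug A 1075/1275 = 84.3% → Drug B
Overall: Drug B 1824/2730 = 66.8%, Drug A 1596/2564 = 62.2% → Drug B
Drug B wins overall and in every disease group — no reversal.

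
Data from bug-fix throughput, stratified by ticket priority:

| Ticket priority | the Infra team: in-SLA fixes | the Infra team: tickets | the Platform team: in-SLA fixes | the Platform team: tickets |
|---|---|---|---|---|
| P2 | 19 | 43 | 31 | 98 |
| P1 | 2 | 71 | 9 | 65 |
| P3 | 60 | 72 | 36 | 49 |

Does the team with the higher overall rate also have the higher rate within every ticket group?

No

P2: the Infra team 19/43 = 44.2%, the Platform team 31/98 = 31.6% → the Infra team
P1: the Infra team 2/71 = 2.8%, the Platform team 9/65 = 13.8% → the Platform team
P3: the Infra team 60/72 = 83.3%, the Platform team 36/49 = 73.5% → the Infra team
Overall: the Infra team 81/186 = 43.5%, the Platform team 76/212 = 35.8% → the Infra team
Neither sweeps: the Infra team wins 2 of 3 groups, the Platform team wins 1. The Infra team wins overall but not every group — no Simpson reversal.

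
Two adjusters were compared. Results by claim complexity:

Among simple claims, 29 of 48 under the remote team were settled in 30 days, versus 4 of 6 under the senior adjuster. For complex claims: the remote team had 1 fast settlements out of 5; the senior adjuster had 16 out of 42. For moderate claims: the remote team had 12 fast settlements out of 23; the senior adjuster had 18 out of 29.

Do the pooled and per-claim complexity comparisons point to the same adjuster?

Simple: the remote team 29/48 = 60.4%, the senior adjuster 4/6 = 66.7% → the senior adjuster
Complex: the remote team 1/5 = 20.0%, the senior adjuster 16/42 = 38.1% → the senior adjuster
Moderate: the remote team 12/23 = 52.2%, the senior adjuster 18/29 = 62.1% → the senior adjuster
Overall: the remote team 42/76 = 55.3%, the senior adjuster 38/77 = 49.4% → the remote team
The senior adjuster wins each claim group but the remote team wins overall — the comparison reverses. The senior adjuster's claims skew toward complex, which has a lower base rate.

No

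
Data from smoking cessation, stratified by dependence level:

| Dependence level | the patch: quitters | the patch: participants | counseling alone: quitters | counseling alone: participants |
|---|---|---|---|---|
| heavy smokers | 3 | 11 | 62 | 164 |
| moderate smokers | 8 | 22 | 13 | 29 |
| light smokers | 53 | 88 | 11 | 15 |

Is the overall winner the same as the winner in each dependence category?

No

Heavy smokers: the patch 3/11 = 27.3%, counseling alone 62/164 = 37.8% → counseling alone
Moderate smokers: the patch 8/22 = 36.4%, counseling alone 13/29 = 44.8% → counseling alone
Light smokers: the patch 53/88 = 60.2%, counseling alone 11/15 = 73.3% → counseling alone
Overall: the patch 64/121 = 52.9%, counseling alone 86/208 = 41.3% → the patch
Counseling alone wins each dependence group but the patch wins overall — the comparison reverses. Counseling alone's participants skew toward heavy smokers, which has a lower base rate.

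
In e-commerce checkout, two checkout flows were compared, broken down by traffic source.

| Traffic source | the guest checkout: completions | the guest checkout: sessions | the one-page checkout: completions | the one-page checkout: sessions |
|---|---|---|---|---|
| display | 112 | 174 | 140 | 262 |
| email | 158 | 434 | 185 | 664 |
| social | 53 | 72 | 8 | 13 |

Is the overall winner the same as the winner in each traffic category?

Yes

Display: the guest checkout 112/174 = 64.4%, the one-page checkout 140/262 = 53.4% → the guest checkout
Email: the guest checkout 158/434 = 36.4%, the one-page checkout 185/664 = 27.9% → the guest checkout
Social: the guest checkout 53/72 = 73.6%, the one-page checkout 8/13 = 61.5% → the guest checkout
Overall: the guest checkout 323/680 = 47.5%, the one-page checkout 333/939 = 35.5% → the guest checkout
The guest checkout wins overall and in every traffic group — no reversal.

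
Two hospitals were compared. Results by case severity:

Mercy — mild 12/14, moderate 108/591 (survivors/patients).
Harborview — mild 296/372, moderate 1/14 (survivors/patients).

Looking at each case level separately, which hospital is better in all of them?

Mercy

Mild: Mercy 12/14 = 85.7%, Harborview 296/372 = 79.6% → Mercy
Moderate: Mercy 108/591 = 18.3%, Harborview 1/14 = 7.1% → Mercy
Mercy has the higher rate in both groups.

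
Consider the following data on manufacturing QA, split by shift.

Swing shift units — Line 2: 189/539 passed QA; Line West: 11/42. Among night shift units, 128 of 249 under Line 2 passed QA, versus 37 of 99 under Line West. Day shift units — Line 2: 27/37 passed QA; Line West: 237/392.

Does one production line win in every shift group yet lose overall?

Swing shift: Line 2 189/539 = 35.1%, Line West 11/42 = 26.2% → Line 2
Night shift: Line 2 128/249 = 51.4%, Line West 37/99 = 37.4% → Line 2
Day shift: Line 2 27/37 = 73.0%, Line West 237/392 = 60.5% → Line 2
Overall: Line 2 344/825 = 41.7%, Line West 285/533 = 53.5% → Line West
Line 2 wins each shift group but Line West wins overall — the comparison reverses. Line 2's units skew toward swing shift, which has a lower base rate.

Yes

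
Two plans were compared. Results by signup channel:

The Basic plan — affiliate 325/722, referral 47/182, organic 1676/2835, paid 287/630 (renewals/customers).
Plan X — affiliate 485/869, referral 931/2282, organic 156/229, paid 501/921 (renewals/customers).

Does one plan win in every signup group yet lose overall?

Yes

Affiliate: the Basic plan 325/722 = 45.0%, Plan X 485/869 = 55.8% → Plan X
Referral: the Basic plan 47/182 = 25.8%, Plan X 931/2282 = 40.8% → Plan X
Organic: the Basic plan 1676/2835 = 59.1%, Plan X 156/229 = 68.1% → Plan X
Paid: the Basic plan 287/630 = 45.6%, Plan X 501/921 = 54.4% → Plan X
Overall: the Basic plan 2335/4369 = 53.4%, Plan X 2073/4301 = 48.2% → the Basic plan
Plan X wins each signup group but the Basic plan wins overall — the comparison reverses. Plan X's customers skew toward referral, which has a lower base rate.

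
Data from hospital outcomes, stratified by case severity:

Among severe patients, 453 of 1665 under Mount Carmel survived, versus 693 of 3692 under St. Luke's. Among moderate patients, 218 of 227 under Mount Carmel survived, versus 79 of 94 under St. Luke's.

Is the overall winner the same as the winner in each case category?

Severe: Mount Carmel 453/1665 = 27.2%, St. Luke's 693/3692 = 18.8% → Mount Carmel
Moderate: Mount Carmel 218/227 = 96.0%, St. Luke's 79/94 = 84.0% → Mount Carmel
Overall: Mount Carmel 671/1892 = 35.5%, St. Luke's 772/3786 = 20.4% → Mount Carmel
Mount Carmel wins overall and in every case group — no reversal.

Yes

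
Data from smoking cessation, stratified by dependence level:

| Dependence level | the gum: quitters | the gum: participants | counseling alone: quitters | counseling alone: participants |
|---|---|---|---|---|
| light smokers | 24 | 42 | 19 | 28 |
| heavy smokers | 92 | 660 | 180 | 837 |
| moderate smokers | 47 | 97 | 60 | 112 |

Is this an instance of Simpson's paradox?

No

Light smokers: the gum 24/42 = 57.1%, counseling alone 19/28 = 67.9% → counseling alone
Heavy smokers: the gum 92/660 = 13.9%, counseling alone 180/837 = 21.5% → counseling alone
Moderate smokers: the gum 47/97 = 48.5%, counseling alone 60/112 = 53.6% → counseling alone
Overall: the gum 163/799 = 20.4%, counseling alone 259/977 = 26.5% → counseling alone
Counseling alone wins overall and in every dependence group — no reversal.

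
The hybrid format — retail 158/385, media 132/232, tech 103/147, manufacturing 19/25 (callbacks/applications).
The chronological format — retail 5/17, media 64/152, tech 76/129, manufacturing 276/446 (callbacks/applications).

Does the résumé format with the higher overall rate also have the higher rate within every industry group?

Retail: the hybrid format 158/385 = 41.0%, the chronological format 5/17 = 29.4% → the hybrid format
Media: the hybrid format 132/232 = 56.9%, the chronological format 64/152 = 42.1% → the hybrid format
Tech: the hybrid format 103/147 = 70.1%, the chronological format 76/129 = 58.9% → the hybrid format
Manufacturing: the hybrid format 19/25 = 76.0%, the chronological format 276/446 = 61.9% → the hybrid format
Overall: the hybrid format 412/789 = 52.2%, the chronological format 421/744 = 56.6% → the chronological format
The hybrid format wins each industry group but the chronological format wins overall — the comparison reverses. The hybrid format's applications skew toward retail, which has a lower base rate.

No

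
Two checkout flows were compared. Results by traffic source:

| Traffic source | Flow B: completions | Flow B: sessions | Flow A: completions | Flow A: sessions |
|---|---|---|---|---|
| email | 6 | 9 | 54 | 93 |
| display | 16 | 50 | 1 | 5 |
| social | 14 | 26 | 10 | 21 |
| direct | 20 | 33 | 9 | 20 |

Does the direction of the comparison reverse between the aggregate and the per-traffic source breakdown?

Email: Flow B 6/9 = 66.7%, Flow A 54/93 = 58.1% → Flow B
Display: Flow B 16/50 = 32.0%, Flow A 1/5 = 20.0% → Flow B
Social: Flow B 14/26 = 53.8%, Flow A 10/21 = 47.6% → Flow B
Direct: Flow B 20/33 = 60.6%, Flow A 9/20 = 45.0% → Flow B
Overall: Flow B 56/118 = 47.5%, Flow A 74/139 = 53.2% → Flow A
Flow B wins each traffic group but Flow A wins overall — the comparison reverses. Flow B's sessions skew toward display, which has a lower base rate.

Yes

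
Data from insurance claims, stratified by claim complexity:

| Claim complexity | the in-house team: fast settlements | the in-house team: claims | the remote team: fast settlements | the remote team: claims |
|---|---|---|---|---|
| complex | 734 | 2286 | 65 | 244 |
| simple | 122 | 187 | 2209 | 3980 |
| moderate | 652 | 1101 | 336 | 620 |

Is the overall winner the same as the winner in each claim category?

No

Complex: the in-house team 734/2286 = 32.1%, the remote team 65/244 = 26.6% → the in-house team
Simple: the in-house team 122/187 = 65.2%, the remote team 2209/3980 = 55.5% → the in-house team
Moderate: the in-house team 652/1101 = 59.2%, the remote team 336/620 = 54.2% → the in-house team
Overall: the in-house team 1508/3574 = 42.2%, the remote team 2610/4844 = 53.9% → the remote team
The in-house team wins each claim group but the remote team wins overall — the comparison reverses. The in-house team's claims skew toward complex, which has a lower base rate.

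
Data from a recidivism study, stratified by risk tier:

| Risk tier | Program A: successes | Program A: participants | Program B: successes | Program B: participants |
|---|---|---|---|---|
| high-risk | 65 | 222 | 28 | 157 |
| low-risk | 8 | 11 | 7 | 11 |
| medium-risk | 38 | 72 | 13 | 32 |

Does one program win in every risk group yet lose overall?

High-risk: Program A 65/222 = 29.3%, Program B 28/157 = 17.8% → Program A
Low-risk: Program A 8/11 = 72.7%, Program B 7/11 = 63.6% → Program A
Medium-risk: Program A 38/72 = 52.8%, Program B 13/32 = 40.6% → Program A
Overall: Program A 111/305 = 36.4%, Program B 48/200 = 24.0% → Program A
Program A wins overall and in every risk group — no reversal.

No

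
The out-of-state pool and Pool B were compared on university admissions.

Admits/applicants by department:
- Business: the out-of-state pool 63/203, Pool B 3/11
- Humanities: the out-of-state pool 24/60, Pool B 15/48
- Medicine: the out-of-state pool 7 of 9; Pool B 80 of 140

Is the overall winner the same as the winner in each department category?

No

Business: the out-of-state pool 63/203 = 31.0%, Pool B 3/11 = 27.3% → the out-of-state pool
Humanities: the out-of-state pool 24/60 = 40.0%, Pool B 15/48 = 31.2% → the out-of-state pool
Medicine: the out-of-state pool 7/9 = 77.8%, Pool B 80/140 = 57.1% → the out-of-state pool
Overall: the out-of-state pool 94/272 = 34.6%, Pool B 98/199 = 49.2% → Pool B
The out-of-state pool wins each department group but Pool B wins overall — the comparison reverses. The out-of-state pool's applicants skew toward Business, which has a lower base rate.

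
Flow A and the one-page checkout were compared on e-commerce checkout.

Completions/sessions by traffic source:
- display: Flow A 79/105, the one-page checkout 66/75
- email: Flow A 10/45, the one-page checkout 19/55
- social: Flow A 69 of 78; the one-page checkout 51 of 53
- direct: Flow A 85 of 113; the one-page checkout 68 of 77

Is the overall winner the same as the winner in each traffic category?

Yes

Display: Flow A 79/105 = 75.2%, the one-page checkout 66/75 = 88.0% → the one-page checkout
Email: Flow A 10/45 = 22.2%, the one-page checkout 19/55 = 34.5% → the one-page checkout
Social: Flow A 69/78 = 88.5%, the one-page checkout 51/53 = 96.2% → the one-page checkout
Direct: Flow A 85/113 = 75.2%, the one-page checkout 68/77 = 88.3% → the one-page checkout
Overall: Flow A 243/341 = 71.3%, the one-page checkout 204/260 = 78.5% → the one-page checkout
The one-page checkout wins overall and in every traffic group — no reversal.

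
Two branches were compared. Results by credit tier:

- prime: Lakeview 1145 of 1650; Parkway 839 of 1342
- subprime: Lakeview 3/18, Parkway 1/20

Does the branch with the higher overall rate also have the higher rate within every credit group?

Prime: Lakeview 1145/1650 = 69.4%, Parkway 839/1342 = 62.5% → Lakeview
Subprime: Lakeview 3/18 = 16.7%, Parkway 1/20 = 5.0% → Lakeview
Overall: Lakeview 1148/1668 = 68.8%, Parkway 840/1362 = 61.7% → Lakeview
Lakeview wins overall and in every credit group — no reversal.

Yes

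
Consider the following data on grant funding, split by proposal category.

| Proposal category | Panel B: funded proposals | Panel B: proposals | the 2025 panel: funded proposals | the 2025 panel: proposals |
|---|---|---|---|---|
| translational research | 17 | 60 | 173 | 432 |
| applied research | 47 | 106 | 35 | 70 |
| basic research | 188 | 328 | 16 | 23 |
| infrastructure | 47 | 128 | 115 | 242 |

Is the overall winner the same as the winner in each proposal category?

No

Translational research: Panel B 17/60 = 28.3%, the 2025 panel 173/432 = 40.0% → the 2025 panel
Applied research: Panel B 47/106 = 44.3%, the 2025 panel 35/70 = 50.0% → the 2025 panel
Basic research: Panel B 188/328 = 57.3%, the 2025 panel 16/23 = 69.6% → the 2025 panel
Infrastructure: Panel B 47/128 = 36.7%, the 2025 panel 115/242 = 47.5% → the 2025 panel
Overall: Panel B 299/622 = 48.1%, the 2025 panel 339/767 = 44.2% → Panel B
The 2025 panel wins each proposal group but Panel B wins overall — the comparison reverses. The 2025 panel's proposals skew toward translational research, which has a lower base rate.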